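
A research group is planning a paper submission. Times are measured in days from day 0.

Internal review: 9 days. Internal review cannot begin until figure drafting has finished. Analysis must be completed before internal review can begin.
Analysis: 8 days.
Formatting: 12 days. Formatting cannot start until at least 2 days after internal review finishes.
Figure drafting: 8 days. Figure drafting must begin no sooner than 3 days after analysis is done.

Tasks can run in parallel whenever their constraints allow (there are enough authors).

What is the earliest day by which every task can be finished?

42

Nothing blocks analysis, so it runs from day 0 to day 8.
After analysis (finishes day 8, plus 3-day gap → day 11), figure drafting can start at day 11 and finishes at day 19.
Internal review needs all of figure drafting (finishes day 19); analysis (finishes day 8). That puts its earliest start at day 19; it finishes at 19 + 9 = day 28.
Formatting waits on internal review (finishes day 28, plus 2-day gap → day 30), so it starts at day 30 and finishes at 30 + 12 = day 42.
All tasks are finished once the last one completes. Finish times: Analysis at 8, Figure drafting at 19, Internal review at 28, Formatting at 42. The latest is day 42.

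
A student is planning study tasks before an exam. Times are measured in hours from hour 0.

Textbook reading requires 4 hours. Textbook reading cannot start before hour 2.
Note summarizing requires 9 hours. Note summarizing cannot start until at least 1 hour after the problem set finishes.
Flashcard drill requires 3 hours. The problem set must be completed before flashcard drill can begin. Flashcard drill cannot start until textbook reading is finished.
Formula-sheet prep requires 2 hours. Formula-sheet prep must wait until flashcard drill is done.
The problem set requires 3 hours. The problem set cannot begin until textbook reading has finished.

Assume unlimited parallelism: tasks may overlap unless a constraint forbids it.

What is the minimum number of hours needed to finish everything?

19

Textbook reading waits on its own release at hour 2, so it starts at hour 2 and finishes at 2 + 4 = hour 6.
The problem set waits on textbook reading (finishes hour 6), so it starts at hour 6 and finishes at 6 + 3 = hour 9.
Note summarizing waits on the problem set (finishes hour 9, plus 1-hour gap → hour 10), so it starts at hour 10 and finishes at 10 + 9 = hour 19.
Flashcard drill has to wait for the problem set (finishes hour 9); textbook reading (finishes hour 6). The latest of these is hour 9, so flashcard drill runs hour 9 to 9 + 3 = hour 12.
Formula-sheet prep waits on flashcard drill (finishes hour 12), so it starts at hour 12 and finishes at 12 + 2 = hour 14.
All tasks are finished once the last one completes. Finish times: Textbook reading at 6, The problem set at 9, Flashcard drill at 12, Note summarizing at 19, Formula-sheet prep at 14. The latest is hour 19.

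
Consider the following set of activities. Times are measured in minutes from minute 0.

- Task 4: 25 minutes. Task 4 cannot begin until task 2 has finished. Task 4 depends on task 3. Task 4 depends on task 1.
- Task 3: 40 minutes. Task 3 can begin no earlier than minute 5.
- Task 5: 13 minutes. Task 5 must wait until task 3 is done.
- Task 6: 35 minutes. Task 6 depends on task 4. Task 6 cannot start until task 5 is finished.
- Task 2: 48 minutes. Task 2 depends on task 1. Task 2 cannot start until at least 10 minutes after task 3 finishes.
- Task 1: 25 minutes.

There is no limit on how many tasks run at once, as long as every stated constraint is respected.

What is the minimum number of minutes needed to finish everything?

Task 3 waits on its own release at minute 5, so it starts at minute 5 and finishes at 5 + 40 = minute 45.
Task 5 cannot begin until task 3 (finishes minute 45). It runs from minute 45 to 45 + 13 = minute 58.
Task 1 can start immediately at minute 0; it finishes at minute 25.
Task 2 has to wait for task 1 (finishes minute 25); task 3 (finishes minute 45, plus 10-minute gap → minute 55). The latest of these is minute 55, so task 2 runs minute 55 to 55 + 48 = minute 103.
Task 4 has to wait for task 2 (finishes minute 103); task 3 (finishes minute 45); task 1 (finishes minute 25). The latest of these is minute 103, so task 4 runs minute 103 to 103 + 25 = minute 128.
Task 6 has to wait for task 4 (finishes minute 128); task 5 (finishes minute 58). The latest of these is minute 128, so task 6 runs minute 128 to 128 + 35 = minute 163.
All tasks are finished once the last one completes. Finish times: Task 1 at 25, Task 2 at 103, Task 3 at 45, Task 4 at 128, Task 5 at 58, Task 6 at 163. The latest is minute 163.

163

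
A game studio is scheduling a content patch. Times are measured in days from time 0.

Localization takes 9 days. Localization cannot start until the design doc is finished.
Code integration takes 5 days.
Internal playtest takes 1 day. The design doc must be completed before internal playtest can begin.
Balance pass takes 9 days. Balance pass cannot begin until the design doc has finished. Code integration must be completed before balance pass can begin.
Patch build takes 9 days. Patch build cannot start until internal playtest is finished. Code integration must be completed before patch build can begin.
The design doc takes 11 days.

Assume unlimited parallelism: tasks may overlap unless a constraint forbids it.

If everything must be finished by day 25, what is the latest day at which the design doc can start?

Patch build must finish by day 25; it takes 9 days, so it must start by 25 − 9 = day 16.
Since patch build (must start by day 16) depends on it, internal playtest must finish by day 16. Backing off its 1-day duration gives a latest start of day 15.
Balance pass has no dependents, so it just needs to finish by day 25. Starting by 25 − 9 = day 16 achieves that.
Localization must finish by day 25; it takes 9 days, so it must start by 25 − 9 = day 16.
The design doc must finish in time for internal playtest (must start by day 15); balance pass (must start by day 16); localization (must start by day 16). The tightest is day 15, so the design doc must start by 15 − 11 = day 4.

4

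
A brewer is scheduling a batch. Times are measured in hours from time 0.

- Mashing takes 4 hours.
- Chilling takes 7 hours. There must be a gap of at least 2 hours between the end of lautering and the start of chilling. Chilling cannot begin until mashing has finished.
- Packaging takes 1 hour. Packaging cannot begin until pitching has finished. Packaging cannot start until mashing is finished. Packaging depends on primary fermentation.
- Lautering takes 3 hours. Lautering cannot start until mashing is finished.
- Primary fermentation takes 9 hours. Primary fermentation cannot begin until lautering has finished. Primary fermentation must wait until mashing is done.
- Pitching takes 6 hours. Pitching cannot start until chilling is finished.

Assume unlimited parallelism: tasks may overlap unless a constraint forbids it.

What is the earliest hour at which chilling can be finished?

16

Nothing blocks mashing, so it runs from hour 0 to hour 4.
Lautering waits on mashing (finishes hour 4), so it starts at hour 4 and finishes at 4 + 3 = hour 7.
For chilling: lautering (finishes hour 7, plus 2-hour gap → hour 9); mashing (finishes hour 4). Taking the maximum gives a start of hour 9, and it finishes at 9 + 7 = hour 16.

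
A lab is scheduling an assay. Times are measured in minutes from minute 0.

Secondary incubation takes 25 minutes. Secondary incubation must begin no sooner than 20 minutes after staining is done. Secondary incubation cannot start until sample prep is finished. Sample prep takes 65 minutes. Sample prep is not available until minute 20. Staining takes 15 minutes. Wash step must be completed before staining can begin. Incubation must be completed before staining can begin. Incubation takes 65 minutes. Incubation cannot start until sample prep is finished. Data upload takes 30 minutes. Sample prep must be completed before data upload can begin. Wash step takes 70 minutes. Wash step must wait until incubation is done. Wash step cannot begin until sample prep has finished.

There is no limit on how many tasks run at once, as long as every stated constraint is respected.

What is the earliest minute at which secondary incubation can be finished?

After its own release at minute 20, sample prep can start at minute 20 and finishes at minute 85.
After sample prep (finishes minute 85), incubation can start at minute 85 and finishes at minute 150.
Wash step cannot start until incubation (finishes minute 150); sample prep (finishes minute 85). The controlling bound is minute 150, so wash step finishes at 150 + 70 = minute 220.
For staining: wash step (finishes minute 220); incubation (finishes minute 150). Taking the maximum gives a start of minute 220, and it finishes at 220 + 15 = minute 235.
Secondary incubation has to wait for staining (finishes minute 235, plus 20-minute gap → minute 255); sample prep (finishes minute 85). The latest of these is minute 255, so secondary incubation runs minute 255 to 255 + 25 = minute 280.

280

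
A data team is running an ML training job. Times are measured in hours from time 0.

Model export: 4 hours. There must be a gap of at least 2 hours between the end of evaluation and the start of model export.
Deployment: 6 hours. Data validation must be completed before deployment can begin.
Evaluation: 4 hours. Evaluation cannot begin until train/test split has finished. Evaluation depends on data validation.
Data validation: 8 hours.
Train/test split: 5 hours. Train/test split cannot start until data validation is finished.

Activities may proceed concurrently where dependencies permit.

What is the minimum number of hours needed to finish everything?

23

Data validation can start immediately at hour 0; it finishes at hour 8.
After data validation (finishes hour 8), deployment can start at hour 8 and finishes at hour 14.
Train/test split waits on data validation (finishes hour 8), so it starts at hour 8 and finishes at 8 + 5 = hour 13.
Evaluation cannot start until train/test split (finishes hour 13); data validation (finishes hour 8). The controlling bound is hour 13, so evaluation finishes at 13 + 4 = hour 17.
Model export waits on evaluation (finishes hour 17, plus 2-hour gap → hour 19), so it starts at hour 19 and finishes at 19 + 4 = hour 23.
All tasks are finished once the last one completes. Finish times: Data validation at 8, Train/test split at 13, Evaluation at 17, Model export at 23, Deployment at 14. The latest is hour 23.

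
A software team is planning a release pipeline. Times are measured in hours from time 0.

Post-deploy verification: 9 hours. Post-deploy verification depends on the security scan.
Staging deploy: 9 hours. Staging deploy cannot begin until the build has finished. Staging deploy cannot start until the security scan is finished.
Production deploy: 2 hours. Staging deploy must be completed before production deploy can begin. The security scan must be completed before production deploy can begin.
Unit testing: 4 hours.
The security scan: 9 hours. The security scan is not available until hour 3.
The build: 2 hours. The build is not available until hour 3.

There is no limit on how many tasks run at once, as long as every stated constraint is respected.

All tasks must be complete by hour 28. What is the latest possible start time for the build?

15

To finish by hour 28, production deploy (duration 2) must start no later than hour 26.
Staging deploy feeds into production deploy (must start by hour 26); so staging deploy must finish by hour 26 and therefore start by hour 17.
The build feeds into staging deploy (must start by hour 17); so the build must finish by hour 17 and therefore start by hour 15.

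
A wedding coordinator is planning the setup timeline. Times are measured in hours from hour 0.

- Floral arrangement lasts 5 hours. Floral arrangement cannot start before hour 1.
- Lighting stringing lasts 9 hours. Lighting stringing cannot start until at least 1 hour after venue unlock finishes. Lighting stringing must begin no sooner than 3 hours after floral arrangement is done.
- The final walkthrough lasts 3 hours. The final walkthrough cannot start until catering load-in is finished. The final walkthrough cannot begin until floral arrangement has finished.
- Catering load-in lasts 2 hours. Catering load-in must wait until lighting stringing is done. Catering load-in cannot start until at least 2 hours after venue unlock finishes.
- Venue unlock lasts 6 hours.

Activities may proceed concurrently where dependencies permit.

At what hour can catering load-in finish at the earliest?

20

Floral arrangement cannot begin until its own release at hour 1. It runs from hour 1 to 1 + 5 = hour 6.
Venue unlock can start immediately at hour 0; it finishes at hour 6.
Lighting stringing has to wait for venue unlock (finishes hour 6, plus 1-hour gap → hour 7); floral arrangement (finishes hour 6, plus 3-hour gap → hour 9). The latest of these is hour 9, so lighting stringing runs hour 9 to 9 + 9 = hour 18.
Catering load-in cannot start until lighting stringing (finishes hour 18); venue unlock (finishes hour 6, plus 2-hour gap → hour 8). The controlling bound is hour 18, so catering load-in finishes at 18 + 2 = hour 20.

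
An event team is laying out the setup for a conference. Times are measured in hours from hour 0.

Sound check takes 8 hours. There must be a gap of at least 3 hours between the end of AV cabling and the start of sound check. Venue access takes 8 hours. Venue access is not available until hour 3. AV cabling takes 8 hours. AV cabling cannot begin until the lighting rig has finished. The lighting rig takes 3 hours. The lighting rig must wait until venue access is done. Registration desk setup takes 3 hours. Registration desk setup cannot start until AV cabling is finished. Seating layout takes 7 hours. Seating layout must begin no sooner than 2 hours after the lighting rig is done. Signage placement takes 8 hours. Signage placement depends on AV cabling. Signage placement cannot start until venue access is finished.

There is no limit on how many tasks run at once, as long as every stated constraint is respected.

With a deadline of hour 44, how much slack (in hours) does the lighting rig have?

Venue access cannot begin until its own release at hour 3. It runs from hour 3 to 3 + 8 = hour 11.
After venue access (finishes hour 11), the lighting rig can start at hour 11 and finishes at hour 14.

Working backward from the deadline:
To finish by hour 44, registration desk setup (duration 3) must start no later than hour 41.
To finish by hour 44, signage placement (duration 8) must start no later than hour 36.
Sound check must finish by hour 44; it takes 8 hours, so it must start by 44 − 8 = hour 36.
AV cabling feeds registration desk setup (must start by hour 41); signage placement (must start by hour 36); sound check (must start by hour 36, minus 3-hour gap → hour 33). Taking the minimum, AV cabling must finish by hour 33 and start by 33 − 8 = hour 25.
To finish by hour 44, seating layout (duration 7) must start no later than hour 37.
For the lighting rig: AV cabling (must start by hour 25); seating layout (must start by hour 37, minus 2-hour gap → hour 35). The most restrictive is hour 25; with a 3-hour duration, the lighting rig must start by hour 22.
So the lighting rig can start as early as hour 11 and as late as hour 22, giving 22 − 11 = 11 hours of slack.

11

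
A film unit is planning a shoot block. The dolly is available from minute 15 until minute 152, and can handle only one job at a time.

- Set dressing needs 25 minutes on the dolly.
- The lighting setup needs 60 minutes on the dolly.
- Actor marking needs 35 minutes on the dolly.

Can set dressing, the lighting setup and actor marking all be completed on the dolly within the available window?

The dolly window is 152 − 15 = 137 minutes.
Running back to back, the jobs need 25 + 60 + 35 = 120 minutes on the dolly.
Since 120 ≤ 137, they fit within the window.

Yes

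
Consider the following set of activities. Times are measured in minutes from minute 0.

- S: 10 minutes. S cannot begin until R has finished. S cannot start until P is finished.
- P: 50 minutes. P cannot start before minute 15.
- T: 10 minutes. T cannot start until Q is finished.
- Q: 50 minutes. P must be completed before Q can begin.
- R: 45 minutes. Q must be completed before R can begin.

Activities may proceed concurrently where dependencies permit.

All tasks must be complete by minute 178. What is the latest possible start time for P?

S has no dependents, so it just needs to finish by minute 178. Starting by 178 − 10 = minute 168 achieves that.
R feeds into S (must start by minute 168); so R must finish by minute 168 and therefore start by minute 123.
Nothing follows T; the deadline of minute 178 is its only limit. It must start by 178 − 10 = minute 168.
For Q: R (must start by minute 123); T (must start by minute 168). The most restrictive is minute 123; with a 50-minute duration, Q must start by minute 73.
P must finish in time for Q (must start by minute 73); S (must start by minute 168). The tightest is minute 73, so P must start by 73 − 50 = minute 23.

23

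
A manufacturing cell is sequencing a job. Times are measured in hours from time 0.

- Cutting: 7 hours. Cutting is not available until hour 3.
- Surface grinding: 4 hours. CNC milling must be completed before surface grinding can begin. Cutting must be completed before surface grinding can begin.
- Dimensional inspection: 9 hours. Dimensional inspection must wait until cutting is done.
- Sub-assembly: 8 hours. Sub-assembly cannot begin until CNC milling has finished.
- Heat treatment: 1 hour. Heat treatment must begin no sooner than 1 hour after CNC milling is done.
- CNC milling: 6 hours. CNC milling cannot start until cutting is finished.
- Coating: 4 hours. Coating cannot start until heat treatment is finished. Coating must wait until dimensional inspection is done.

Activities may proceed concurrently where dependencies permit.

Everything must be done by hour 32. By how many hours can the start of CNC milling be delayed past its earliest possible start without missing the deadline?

Cutting cannot begin until its own release at hour 3. It runs from hour 3 to 3 + 7 = hour 10.
After cutting (finishes hour 10), CNC milling can start at hour 10 and finishes at hour 16.

Working backward from the deadline:
Coating has no dependents, so it just needs to finish by hour 32. Starting by 32 − 4 = hour 28 achieves that.
Heat treatment has to be done before coating (must start by hour 28). That means finishing by hour 28, i.e. starting by 28 − 1 = hour 27.
Surface grinding has no dependents, so it just needs to finish by hour 32. Starting by 32 − 4 = hour 28 achieves that.
To finish by hour 32, sub-assembly (duration 8) must start no later than hour 24.
CNC milling must finish in time for heat treatment (must start by hour 27, minus 1-hour gap → hour 26); surface grinding (must start by hour 28); sub-assembly (must start by hour 24). The tightest is hour 24, so CNC milling must start by 24 − 6 = hour 18.
So CNC milling can start as early as hour 10 and as late as hour 18, giving 18 − 10 = 8 hours of slack.

8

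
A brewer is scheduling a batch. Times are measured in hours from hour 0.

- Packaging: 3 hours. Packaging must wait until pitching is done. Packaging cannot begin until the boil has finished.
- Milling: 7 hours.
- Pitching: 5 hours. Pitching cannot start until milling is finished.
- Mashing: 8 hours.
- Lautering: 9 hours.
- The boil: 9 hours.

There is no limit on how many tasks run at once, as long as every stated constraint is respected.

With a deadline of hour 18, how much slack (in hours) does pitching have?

Milling can start immediately at hour 0; it finishes at hour 7.
Pitching waits on milling (finishes hour 7), so it starts at hour 7 and finishes at 7 + 5 = hour 12.

Working backward from the deadline:
Packaging has no dependents, so it just needs to finish by hour 18. Starting by 18 − 3 = hour 15 achieves that.
Pitching must finish before packaging (must start by hour 15). With a 5-hour duration, pitching must start by 15 − 5 = hour 10.
So pitching can start as early as hour 7 and as late as hour 10, giving 10 − 7 = 3 hours of slack.

3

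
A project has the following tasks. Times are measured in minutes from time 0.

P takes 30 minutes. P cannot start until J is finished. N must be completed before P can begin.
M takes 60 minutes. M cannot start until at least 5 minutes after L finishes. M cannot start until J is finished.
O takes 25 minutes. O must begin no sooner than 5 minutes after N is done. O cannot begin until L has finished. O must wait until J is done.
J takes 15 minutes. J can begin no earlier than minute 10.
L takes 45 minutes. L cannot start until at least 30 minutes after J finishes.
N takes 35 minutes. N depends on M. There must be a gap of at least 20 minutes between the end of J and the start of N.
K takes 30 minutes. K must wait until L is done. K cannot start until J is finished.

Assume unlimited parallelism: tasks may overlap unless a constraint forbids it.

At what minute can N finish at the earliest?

J waits on its own release at minute 10, so it starts at minute 10 and finishes at 10 + 15 = minute 25.
After J (finishes minute 25, plus 30-minute gap → minute 55), L can start at minute 55 and finishes at minute 100.
M needs all of L (finishes minute 100, plus 5-minute gap → minute 105); J (finishes minute 25). That puts its earliest start at minute 105; it finishes at 105 + 60 = minute 165.
For N: M (finishes minute 165); J (finishes minute 25, plus 20-minute gap → minute 45). Taking the maximum gives a start of minute 165, and it finishes at 165 + 35 = minute 200.

200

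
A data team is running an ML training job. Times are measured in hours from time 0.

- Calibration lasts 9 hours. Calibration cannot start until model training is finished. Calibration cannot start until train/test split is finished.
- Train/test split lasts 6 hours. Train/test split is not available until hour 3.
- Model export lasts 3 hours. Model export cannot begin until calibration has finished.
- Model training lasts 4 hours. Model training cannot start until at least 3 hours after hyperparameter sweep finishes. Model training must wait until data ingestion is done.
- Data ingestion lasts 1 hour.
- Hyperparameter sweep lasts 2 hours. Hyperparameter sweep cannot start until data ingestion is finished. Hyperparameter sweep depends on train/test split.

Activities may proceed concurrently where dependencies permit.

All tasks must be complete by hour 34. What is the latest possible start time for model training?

Model export has no dependents, so it just needs to finish by hour 34. Starting by 34 − 3 = hour 31 achieves that.
Calibration must finish before model export (must start by hour 31). With a 9-hour duration, calibration must start by 31 − 9 = hour 22.
Since calibration (must start by hour 22) depends on it, model training must finish by hour 22. Backing off its 4-hour duration gives a latest start of hour 18.

18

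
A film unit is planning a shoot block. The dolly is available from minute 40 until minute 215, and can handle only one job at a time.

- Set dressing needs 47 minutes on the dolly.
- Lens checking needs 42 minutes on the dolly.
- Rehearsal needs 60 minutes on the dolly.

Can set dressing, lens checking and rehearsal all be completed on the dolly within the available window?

The dolly window is 215 − 40 = 175 minutes.
Running back to back, the jobs need 47 + 42 + 60 = 149 minutes on the dolly.
Since 149 ≤ 175, they fit within the window.

Yes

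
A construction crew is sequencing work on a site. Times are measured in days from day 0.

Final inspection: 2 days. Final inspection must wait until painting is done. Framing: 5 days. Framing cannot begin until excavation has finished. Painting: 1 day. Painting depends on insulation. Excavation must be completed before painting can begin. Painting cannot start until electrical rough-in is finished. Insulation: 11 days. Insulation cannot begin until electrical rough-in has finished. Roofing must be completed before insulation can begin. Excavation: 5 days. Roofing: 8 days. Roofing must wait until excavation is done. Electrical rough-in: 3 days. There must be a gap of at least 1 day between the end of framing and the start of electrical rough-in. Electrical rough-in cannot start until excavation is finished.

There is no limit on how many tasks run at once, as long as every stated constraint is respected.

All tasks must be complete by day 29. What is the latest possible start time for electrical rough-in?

Final inspection has no dependents, so it just needs to finish by day 29. Starting by 29 − 2 = day 27 achieves that.
Painting must finish before final inspection (must start by day 27). With a 1-day duration, painting must start by 27 − 1 = day 26.
Insulation feeds into painting (must start by day 26); so insulation must finish by day 26 and therefore start by day 15.
For electrical rough-in: insulation (must start by day 15); painting (must start by day 26). The most restrictive is day 15; with a 3-day duration, electrical rough-in must start by day 12.

12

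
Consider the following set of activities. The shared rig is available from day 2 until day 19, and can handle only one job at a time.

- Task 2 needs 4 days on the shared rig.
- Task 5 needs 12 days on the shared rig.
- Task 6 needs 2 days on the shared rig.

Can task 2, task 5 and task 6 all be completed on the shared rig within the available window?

No

The shared rig window is 19 − 2 = 17 days.
Running back to back, the jobs need 4 + 12 + 2 = 18 days on the shared rig.
Since 18 > 17, they cannot all fit.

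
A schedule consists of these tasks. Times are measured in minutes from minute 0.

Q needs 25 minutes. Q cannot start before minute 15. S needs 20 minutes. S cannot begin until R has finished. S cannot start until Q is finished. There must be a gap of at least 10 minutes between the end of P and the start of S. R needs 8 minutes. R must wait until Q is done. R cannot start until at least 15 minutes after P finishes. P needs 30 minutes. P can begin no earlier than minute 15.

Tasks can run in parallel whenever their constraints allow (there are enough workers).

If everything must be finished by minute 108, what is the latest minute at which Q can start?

55

Nothing follows S; the deadline of minute 108 is its only limit. It must start by 108 − 20 = minute 88.
Since S (must start by minute 88) depends on it, R must finish by minute 88. Backing off its 8-minute duration gives a latest start of minute 80.
Q feeds R (must start by minute 80); S (must start by minute 88). Taking the minimum, Q must finish by minute 80 and start by 80 − 25 = minute 55.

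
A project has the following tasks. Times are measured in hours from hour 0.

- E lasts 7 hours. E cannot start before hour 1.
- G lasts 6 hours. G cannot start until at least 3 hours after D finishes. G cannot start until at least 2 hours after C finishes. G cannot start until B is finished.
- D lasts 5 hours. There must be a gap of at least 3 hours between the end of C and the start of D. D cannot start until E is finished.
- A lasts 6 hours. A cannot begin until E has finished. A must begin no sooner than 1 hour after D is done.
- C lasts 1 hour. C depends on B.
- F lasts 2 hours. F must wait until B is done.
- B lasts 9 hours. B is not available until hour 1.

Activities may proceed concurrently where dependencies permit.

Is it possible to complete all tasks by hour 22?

No

After its own release at hour 1, E can start at hour 1 and finishes at hour 8.
After its own release at hour 1, B can start at hour 1 and finishes at hour 10.
After B (finishes hour 10), F can start at hour 10 and finishes at hour 12.
After B (finishes hour 10), C can start at hour 10 and finishes at hour 11.
For D: C (finishes hour 11, plus 3-hour gap → hour 14); E (finishes hour 8). Taking the maximum gives a start of hour 14, and it finishes at 14 + 5 = hour 19.
G cannot start until D (finishes hour 19, plus 3-hour gap → hour 22); C (finishes hour 11, plus 2-hour gap → hour 13); B (finishes hour 10). The controlling bound is hour 22, so G finishes at 22 + 6 = hour 28.
A has to wait for E (finishes hour 8); D (finishes hour 19, plus 1-hour gap → hour 20). The latest of these is hour 20, so A runs hour 20 to 20 + 6 = hour 26.
The earliest everything can be done is hour 28, which is after the deadline of 22, so it is not possible.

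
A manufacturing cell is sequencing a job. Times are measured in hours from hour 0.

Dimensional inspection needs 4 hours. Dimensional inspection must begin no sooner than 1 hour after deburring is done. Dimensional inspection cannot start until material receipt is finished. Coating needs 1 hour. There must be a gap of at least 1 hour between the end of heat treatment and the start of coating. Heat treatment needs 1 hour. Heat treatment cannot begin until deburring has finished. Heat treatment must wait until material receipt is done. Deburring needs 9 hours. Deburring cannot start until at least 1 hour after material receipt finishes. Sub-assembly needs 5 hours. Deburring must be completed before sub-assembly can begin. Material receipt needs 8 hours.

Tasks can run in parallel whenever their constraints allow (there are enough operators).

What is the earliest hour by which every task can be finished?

23

Material receipt has no prerequisites, so it starts at hour 0 and finishes at hour 8.
After material receipt (finishes hour 8, plus 1-hour gap → hour 9), deburring can start at hour 9 and finishes at hour 18.
After deburring (finishes hour 18), sub-assembly can start at hour 18 and finishes at hour 23.
Dimensional inspection cannot start until deburring (finishes hour 18, plus 1-hour gap → hour 19); material receipt (finishes hour 8). The controlling bound is hour 19, so dimensional inspection finishes at 19 + 4 = hour 23.
Heat treatment has to wait for deburring (finishes hour 18); material receipt (finishes hour 8). The latest of these is hour 18, so heat treatment runs hour 18 to 18 + 1 = hour 19.
After heat treatment (finishes hour 19, plus 1-hour gap → hour 20), coating can start at hour 20 and finishes at hour 21.
All tasks are finished once the last one completes. Finish times: Material receipt at 8, Deburring at 18, Heat treatment at 19, Dimensional inspection at 23, Coating at 21, Sub-assembly at 23. The latest is hour 23.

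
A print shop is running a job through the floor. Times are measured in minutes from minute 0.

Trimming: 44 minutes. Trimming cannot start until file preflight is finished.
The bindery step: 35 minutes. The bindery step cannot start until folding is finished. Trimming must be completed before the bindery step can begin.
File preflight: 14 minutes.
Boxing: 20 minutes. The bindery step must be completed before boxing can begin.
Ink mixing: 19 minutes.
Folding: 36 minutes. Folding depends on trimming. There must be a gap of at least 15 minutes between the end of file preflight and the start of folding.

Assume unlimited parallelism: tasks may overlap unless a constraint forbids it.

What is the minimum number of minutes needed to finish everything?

149

Ink mixing has no prerequisites, so it starts at minute 0 and finishes at minute 19.
File preflight has no prerequisites, so it starts at minute 0 and finishes at minute 14.
Trimming cannot begin until file preflight (finishes minute 14). It runs from minute 14 to 14 + 44 = minute 58.
Folding needs all of trimming (finishes minute 58); file preflight (finishes minute 14, plus 15-minute gap → minute 29). That puts its earliest start at minute 58; it finishes at 58 + 36 = minute 94.
For the bindery step: folding (finishes minute 94); trimming (finishes minute 58). Taking the maximum gives a start of minute 94, and it finishes at 94 + 35 = minute 129.
Boxing cannot begin until the bindery step (finishes minute 129). It runs from minute 129 to 129 + 20 = minute 149.
All tasks are finished once the last one completes. Finish times: File preflight at 14, Ink mixing at 19, Trimming at 58, Folding at 94, The bindery step at 129, Boxing at 149. The latest is minute 149.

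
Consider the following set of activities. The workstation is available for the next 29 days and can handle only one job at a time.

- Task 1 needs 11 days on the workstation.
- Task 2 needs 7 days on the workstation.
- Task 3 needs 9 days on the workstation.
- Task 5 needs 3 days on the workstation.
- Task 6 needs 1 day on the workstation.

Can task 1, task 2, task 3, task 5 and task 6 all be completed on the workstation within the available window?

No

Running back to back, the jobs need 11 + 7 + 9 + 3 + 1 = 31 days on the workstation.
Since 31 > 29, they cannot all fit.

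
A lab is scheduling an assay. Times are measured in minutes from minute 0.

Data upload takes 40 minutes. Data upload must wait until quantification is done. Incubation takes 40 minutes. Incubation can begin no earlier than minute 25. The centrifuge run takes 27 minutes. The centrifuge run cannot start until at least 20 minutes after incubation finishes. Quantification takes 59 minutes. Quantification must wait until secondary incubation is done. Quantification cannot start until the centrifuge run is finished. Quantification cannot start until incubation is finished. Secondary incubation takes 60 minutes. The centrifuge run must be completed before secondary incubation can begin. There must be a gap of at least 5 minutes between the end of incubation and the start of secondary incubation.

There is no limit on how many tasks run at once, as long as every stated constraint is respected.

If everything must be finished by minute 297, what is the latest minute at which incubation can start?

To finish by minute 297, data upload (duration 40) must start no later than minute 257.
Quantification must finish before data upload (must start by minute 257). With a 59-minute duration, quantification must start by 257 − 59 = minute 198.
Secondary incubation feeds into quantification (must start by minute 198); so secondary incubation must finish by minute 198 and therefore start by minute 138.
For the centrifuge run: secondary incubation (must start by minute 138); quantification (must start by minute 198). The most restrictive is minute 138; with a 27-minute duration, the centrifuge run must start by minute 111.
For incubation: the centrifuge run (must start by minute 111, minus 20-minute gap → minute 91); secondary incubation (must start by minute 138, minus 5-minute gap → minute 133); quantification (must start by minute 198). The most restrictive is minute 91; with a 40-minute duration, incubation must start by minute 51.

51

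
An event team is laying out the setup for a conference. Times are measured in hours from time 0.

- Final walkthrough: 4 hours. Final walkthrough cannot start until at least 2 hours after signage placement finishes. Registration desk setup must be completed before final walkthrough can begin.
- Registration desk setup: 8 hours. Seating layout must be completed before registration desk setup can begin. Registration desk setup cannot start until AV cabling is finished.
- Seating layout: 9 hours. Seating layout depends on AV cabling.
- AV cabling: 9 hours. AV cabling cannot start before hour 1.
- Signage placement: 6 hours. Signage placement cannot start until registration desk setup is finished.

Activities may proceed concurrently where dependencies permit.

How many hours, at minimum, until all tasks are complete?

AV cabling cannot begin until its own release at hour 1. It runs from hour 1 to 1 + 9 = hour 10.
After AV cabling (finishes hour 10), seating layout can start at hour 10 and finishes at hour 19.
Registration desk setup has to wait for seating layout (finishes hour 19); AV cabling (finishes hour 10). The latest of these is hour 19, so registration desk setup runs hour 19 to 19 + 8 = hour 27.
Signage placement waits on registration desk setup (finishes hour 27), so it starts at hour 27 and finishes at 27 + 6 = hour 33.
Final walkthrough has to wait for signage placement (finishes hour 33, plus 2-hour gap → hour 35); registration desk setup (finishes hour 27). The latest of these is hour 35, so final walkthrough runs hour 35 to 35 + 4 = hour 39.
All tasks are finished once the last one completes. Finish times: AV cabling at 10, Seating layout at 19, Registration desk setup at 27, Signage placement at 33, Final walkthrough at 39. The latest is hour 39.

39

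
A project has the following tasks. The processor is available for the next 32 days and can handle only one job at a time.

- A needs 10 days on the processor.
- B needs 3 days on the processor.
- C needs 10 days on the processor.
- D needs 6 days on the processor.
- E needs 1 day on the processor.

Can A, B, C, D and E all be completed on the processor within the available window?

Yes

Running back to back, the jobs need 10 + 3 + 10 + 6 + 1 = 30 days on the processor.
Since 30 ≤ 32, they fit within the window.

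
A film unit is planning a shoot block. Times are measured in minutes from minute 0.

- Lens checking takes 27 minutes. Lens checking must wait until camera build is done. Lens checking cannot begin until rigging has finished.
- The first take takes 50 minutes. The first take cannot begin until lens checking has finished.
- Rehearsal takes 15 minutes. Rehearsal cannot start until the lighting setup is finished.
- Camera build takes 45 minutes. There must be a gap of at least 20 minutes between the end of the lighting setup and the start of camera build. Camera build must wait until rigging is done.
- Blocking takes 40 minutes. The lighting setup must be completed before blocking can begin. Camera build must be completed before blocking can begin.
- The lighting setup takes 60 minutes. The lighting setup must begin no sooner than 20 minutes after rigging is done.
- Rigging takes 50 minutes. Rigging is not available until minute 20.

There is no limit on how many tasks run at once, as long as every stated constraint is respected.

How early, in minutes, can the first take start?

242

Rigging waits on its own release at minute 20, so it starts at minute 20 and finishes at 20 + 50 = minute 70.
The lighting setup cannot begin until rigging (finishes minute 70, plus 20-minute gap → minute 90). It runs from minute 90 to 90 + 60 = minute 150.
Camera build cannot start until the lighting setup (finishes minute 150, plus 20-minute gap → minute 170); rigging (finishes minute 70). The controlling bound is minute 170, so camera build finishes at 170 + 45 = minute 215.
Lens checking needs all of camera build (finishes minute 215); rigging (finishes minute 70). That puts its earliest start at minute 215; it finishes at 215 + 27 = minute 242.
The first take waits on lens checking (finishes minute 242), so the earliest it can start is minute 242.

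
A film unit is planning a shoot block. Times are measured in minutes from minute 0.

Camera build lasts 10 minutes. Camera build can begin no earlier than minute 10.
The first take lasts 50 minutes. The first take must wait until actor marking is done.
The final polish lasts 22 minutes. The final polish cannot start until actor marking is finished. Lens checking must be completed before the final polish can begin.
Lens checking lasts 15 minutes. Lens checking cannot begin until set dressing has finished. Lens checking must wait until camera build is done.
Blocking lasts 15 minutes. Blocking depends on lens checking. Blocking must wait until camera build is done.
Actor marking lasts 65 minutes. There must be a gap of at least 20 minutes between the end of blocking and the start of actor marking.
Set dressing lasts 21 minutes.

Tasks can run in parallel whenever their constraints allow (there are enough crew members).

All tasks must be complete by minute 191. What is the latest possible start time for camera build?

To finish by minute 191, the final polish (duration 22) must start no later than minute 169.
To finish by minute 191, the first take (duration 50) must start no later than minute 141.
Actor marking has several dependents: the final polish (must start by minute 169); the first take (must start by minute 141). The earliest of those limits is minute 141, so actor marking must start by 141 − 65 = minute 76.
Blocking must finish before actor marking (must start by minute 76, minus 20-minute gap → minute 56). With a 15-minute duration, blocking must start by 56 − 15 = minute 41.
For lens checking: blocking (must start by minute 41); the final polish (must start by minute 169). The most restrictive is minute 41; with a 15-minute duration, lens checking must start by minute 26.
Camera build has several dependents: lens checking (must start by minute 26); blocking (must start by minute 41). The earliest of those limits is minute 26, so camera build must start by 26 − 10 = minute 16.

16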